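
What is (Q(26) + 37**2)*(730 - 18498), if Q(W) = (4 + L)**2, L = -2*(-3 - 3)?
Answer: -28873000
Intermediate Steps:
L = 12 (L = -2*(-6) = 12)
Q(W) = 256 (Q(W) = (4 + 12)**2 = 16**2 = 256)
(Q(26) + 37**2)*(730 - 18498) = (256 + 37**2)*(730 - 18498) = (256 + 1369)*(-17768) = 1625*(-17768) = -28873000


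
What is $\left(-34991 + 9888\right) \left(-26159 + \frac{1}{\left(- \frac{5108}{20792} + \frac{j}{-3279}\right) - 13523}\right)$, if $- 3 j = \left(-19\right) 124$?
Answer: $\frac{454082056862179822973}{691492662035} \approx 6.5667 \cdot 10^{8}$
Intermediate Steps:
$j = \frac{2356}{3}$ ($j = - \frac{\left(-19\right) 124}{3} = \left(- \frac{1}{3}\right) \left(-2356\right) = \frac{2356}{3} \approx 785.33$)
$\left(-34991 + 9888\right) \left(-26159 + \frac{1}{\left(- \frac{5108}{20792} + \frac{j}{-3279}\right) - 13523}\right) = \left(-34991 + 9888\right) \left(-26159 + \frac{1}{\left(- \frac{5108}{20792} + \frac{2356}{3 \left(-3279\right)}\right) - 13523}\right) = - 25103 \left(-26159 + \frac{1}{\left(\left(-5108\right) \frac{1}{20792} + \frac{2356}{3} \left(- \frac{1}{3279}\right)\right) - 13523}\right) = - 25103 \left(-26159 + \frac{1}{\left(- \frac{1277}{5198} - \frac{2356}{9837}\right) - 13523}\right) = - 25103 \left(-26159 + \frac{1}{- \frac{24808337}{51132726} - 13523}\right) = - 25103 \left(-26159 + \frac{1}{- \frac{691492662035}{51132726}}\right) = - 25103 \left(-26159 - \frac{51132726}{691492662035}\right) = \left(-25103\right) \left(- \frac{18088756597306291}{691492662035}\right) = \frac{454082056862179822973}{691492662035}$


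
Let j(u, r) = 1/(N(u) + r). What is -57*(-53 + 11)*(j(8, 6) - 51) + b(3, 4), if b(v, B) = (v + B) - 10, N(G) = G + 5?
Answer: -121971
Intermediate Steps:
N(G) = 5 + G
j(u, r) = 1/(5 + r + u) (j(u, r) = 1/((5 + u) + r) = 1/(5 + r + u))
b(v, B) = -10 + B + v (b(v, B) = (B + v) - 10 = -10 + B + v)
-57*(-53 + 11)*(j(8, 6) - 51) + b(3, 4) = -57*(-53 + 11)*(1/(5 + 6 + 8) - 51) + (-10 + 4 + 3) = -(-2394)*(1/19 - 51) - 3 = -(-2394)*(-968)/19 - 3 = -57*40656/19 - 3 = -121968 - 3 = -121971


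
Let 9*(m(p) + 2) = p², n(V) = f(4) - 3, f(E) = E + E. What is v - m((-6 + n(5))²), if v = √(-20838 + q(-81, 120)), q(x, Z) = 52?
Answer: 17/9 + I*√20786 ≈ 1.8889 + 144.17*I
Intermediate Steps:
f(E) = 2*E
n(V) = 5 (n(V) = 2*4 - 3 = 8 - 3 = 5)
m(p) = -2 + p²/9
v = I*√20786 (v = √(-20838 + 52) = √(-20786) = I*√20786 ≈ 144.17*I)
v - m((-6 + n(5))²) = I*√20786 - (-2 + ((-6 + 5)²)²/9) = I*√20786 - (-2 + ((-1)²)²/9) = I*√20786 - (-2 + (⅑)*1²) = I*√20786 - (-2 + (⅑)*1) = I*√20786 - (-2 + ⅑) = I*√20786 - 1*(-17/9) = I*√20786 + 17/9 = 17/9 + I*√20786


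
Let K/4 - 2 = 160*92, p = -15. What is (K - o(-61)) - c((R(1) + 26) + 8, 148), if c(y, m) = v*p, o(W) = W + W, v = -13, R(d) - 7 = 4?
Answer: 58815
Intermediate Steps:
R(d) = 11 (R(d) = 7 + 4 = 11)
K = 58888 (K = 8 + 4*(160*92) = 8 + 4*14720 = 8 + 58880 = 58888)
o(W) = 2*W
c(y, m) = 195 (c(y, m) = -13*(-15) = 195)
(K - o(-61)) - c((R(1) + 26) + 8, 148) = (58888 - 2*(-61)) - 1*195 = (58888 - 1*(-122)) - 195 = (58888 + 122) - 195 = 59010 - 195 = 58815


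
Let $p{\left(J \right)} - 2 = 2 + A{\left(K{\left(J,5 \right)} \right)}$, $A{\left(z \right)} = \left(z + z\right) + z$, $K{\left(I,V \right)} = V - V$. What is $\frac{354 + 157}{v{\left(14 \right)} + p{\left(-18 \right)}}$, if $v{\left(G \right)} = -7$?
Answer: $- \frac{511}{3} \approx -170.33$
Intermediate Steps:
$K{\left(I,V \right)} = 0$
$A{\left(z \right)} = 3 z$ ($A{\left(z \right)} = 2 z + z = 3 z$)
$p{\left(J \right)} = 4$ ($p{\left(J \right)} = 2 + \left(2 + 3 \cdot 0\right) = 2 + \left(2 + 0\right) = 2 + 2 = 4$)
$\frac{354 + 157}{v{\left(14 \right)} + p{\left(-18 \right)}} = \frac{354 + 157}{-7 + 4} = \frac{511}{-3} = 511 \left(- \frac{1}{3}\right) = - \frac{511}{3}$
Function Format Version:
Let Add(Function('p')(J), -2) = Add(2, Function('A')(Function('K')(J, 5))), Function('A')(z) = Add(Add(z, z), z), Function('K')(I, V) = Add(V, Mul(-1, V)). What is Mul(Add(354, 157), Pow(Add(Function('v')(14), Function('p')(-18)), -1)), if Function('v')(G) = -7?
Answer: Rational(-511, 3) ≈ -170.33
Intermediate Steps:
Function('K')(I, V) = 0
Function('A')(z) = Mul(3, z) (Function('A')(z) = Add(Mul(2, z), z) = Mul(3, z))
Function('p')(J) = 4 (Function('p')(J) = Add(2, Add(2, Mul(3, 0))) = Add(2, Add(2, 0)) = Add(2, 2) = 4)
Mul(Add(354, 157), Pow(Add(Function('v')(14), Function('p')(-18)), -1)) = Mul(Add(354, 157), Pow(Add(-7, 4), -1)) = Mul(511, Pow(-3, -1)) = Mul(511, Rational(-1, 3)) = Rational(-511, 3)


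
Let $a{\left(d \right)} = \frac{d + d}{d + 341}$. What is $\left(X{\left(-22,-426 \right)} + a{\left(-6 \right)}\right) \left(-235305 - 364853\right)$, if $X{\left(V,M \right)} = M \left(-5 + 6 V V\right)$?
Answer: $\frac{248295148375716}{335} \approx 7.4118 \cdot 10^{11}$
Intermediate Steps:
$X{\left(V,M \right)} = M \left(-5 + 6 V^{2}\right)$
$a{\left(d \right)} = \frac{2 d}{341 + d}$
$\left(X{\left(-22,-426 \right)} + a{\left(-6 \right)}\right) \left(-235305 - 364853\right) = \left(- 426 \left(-5 + 6 \left(-22\right)^{2}\right) + 2 \left(-6\right) \frac{1}{341 - 6}\right) \left(-235305 - 364853\right) = \left(- 426 \left(-5 + 6 \cdot 484\right) + 2 \left(-6\right) \frac{1}{335}\right) \left(-600158\right) = \left(- 426 \left(-5 + 2904\right) + 2 \left(-6\right) \frac{1}{335}\right) \left(-600158\right) = \left(\left(-426\right) 2899 - \frac{12}{335}\right) \left(-600158\right) = \left(-1234974 - \frac{12}{335}\right) \left(-600158\right) = \left(- \frac{413716302}{335}\right) \left(-600158\right) = \frac{248295148375716}{335}$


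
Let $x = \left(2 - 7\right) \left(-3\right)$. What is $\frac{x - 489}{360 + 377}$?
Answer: $- \frac{474}{737} \approx -0.64315$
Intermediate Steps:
$x = 15$ ($x = \left(-5\right) \left(-3\right) = 15$)
$\frac{x - 489}{360 + 377} = \frac{15 - 489}{360 + 377} = - \frac{474}{737}$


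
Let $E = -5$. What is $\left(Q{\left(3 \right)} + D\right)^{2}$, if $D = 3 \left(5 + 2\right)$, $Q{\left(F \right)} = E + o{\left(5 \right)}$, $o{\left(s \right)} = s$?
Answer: $441$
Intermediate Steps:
$Q{\left(F \right)} = 0$ ($Q{\left(F \right)} = -5 + 5 = 0$)
$D = 21$ ($D = 3 \cdot 7 = 21$)
$\left(Q{\left(3 \right)} + D\right)^{2} = \left(0 + 21\right)^{2} = 21^{2} = 441$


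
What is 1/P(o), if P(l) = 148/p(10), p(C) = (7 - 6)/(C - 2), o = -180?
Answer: 1/1184 ≈ 0.00084459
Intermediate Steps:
p(C) = 1/(-2 + C)
P(l) = 1184 (P(l) = 148/(1/(-2 + 10)) = 148/(1/8) = 148*8 = 1184)
1/P(o) = 1/1184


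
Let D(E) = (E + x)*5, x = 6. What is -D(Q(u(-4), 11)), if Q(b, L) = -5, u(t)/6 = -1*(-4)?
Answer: -5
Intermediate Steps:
u(t) = 24 (u(t) = 6*(-1*(-4)) = 6*4 = 24)
D(E) = 30 + 5*E (D(E) = (E + 6)*5 = (6 + E)*5 = 30 + 5*E)
-D(Q(u(-4), 11)) = -(30 + 5*(-5)) = -(30 - 25) = -1*5 = -5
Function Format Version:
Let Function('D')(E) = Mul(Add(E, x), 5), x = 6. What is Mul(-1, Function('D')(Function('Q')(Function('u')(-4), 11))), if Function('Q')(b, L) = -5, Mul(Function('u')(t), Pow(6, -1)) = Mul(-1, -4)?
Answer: -5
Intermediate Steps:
Function('u')(t) = 24 (Function('u')(t) = Mul(6, Mul(-1, -4)) = Mul(6, 4) = 24)
Function('D')(E) = Add(30, Mul(5, E)) (Function('D')(E) = Mul(Add(E, 6), 5) = Mul(Add(6, E), 5) = Add(30, Mul(5, E)))
Mul(-1, Function('D')(Function('Q')(Function('u')(-4), 11))) = Mul(-1, Add(30, Mul(5, -5))) = Mul(-1, Add(30, -25)) = Mul(-1, 5) = -5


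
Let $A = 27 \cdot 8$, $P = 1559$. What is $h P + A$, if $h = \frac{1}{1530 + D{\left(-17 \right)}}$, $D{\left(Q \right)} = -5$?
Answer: $\frac{330959}{1525} \approx 217.02$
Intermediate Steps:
$h = \frac{1}{1525}$ ($h = \frac{1}{1530 - 5} = \frac{1}{1525} \approx 0.00065574$)
$A = 216$
$h P + A = \frac{1}{1525} \cdot 1559 + 216 = \frac{1559}{1525} + 216 = \frac{330959}{1525}$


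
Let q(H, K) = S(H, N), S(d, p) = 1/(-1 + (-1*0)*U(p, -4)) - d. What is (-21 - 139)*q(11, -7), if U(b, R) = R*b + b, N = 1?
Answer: 1920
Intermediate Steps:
U(b, R) = b + R*b
S(d, p) = -1 - d (S(d, p) = 1/(-1 + (-1*0)*(p*(1 - 4))) - d = 1/(-1 + 0*(p*(-3))) - d = 1/(-1 + 0*(-3*p)) - d = 1/(-1 + 0) - d = 1/(-1) - d = -1 - d)
q(H, K) = -1 - H
(-21 - 139)*q(11, -7) = (-21 - 139)*(-1 - 1*11) = -160*(-1 - 11) = -160*(-12) = 1920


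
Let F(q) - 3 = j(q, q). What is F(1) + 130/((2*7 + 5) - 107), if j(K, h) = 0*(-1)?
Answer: 67/44 ≈ 1.5227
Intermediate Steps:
j(K, h) = 0
F(q) = 3 (F(q) = 3 + 0 = 3)
F(1) + 130/((2*7 + 5) - 107) = 3 + 130/((2*7 + 5) - 107) = 3 + 130/((14 + 5) - 107) = 3 + 130/(19 - 107) = 3 + 130/(-88) = 3 + 130*(-1/88) = 3 - 65/44 = 67/44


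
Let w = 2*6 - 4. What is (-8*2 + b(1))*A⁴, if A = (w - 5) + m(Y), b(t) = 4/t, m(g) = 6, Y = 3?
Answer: -78732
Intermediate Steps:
w = 8 (w = 12 - 4 = 8)
A = 9 (A = (8 - 5) + 6 = 3 + 6 = 9)
(-8*2 + b(1))*A⁴ = (-8*2 + 4/1)*9⁴ = (-16 + 4*1)*6561 = (-16 + 4)*6561 = -12*6561 = -78732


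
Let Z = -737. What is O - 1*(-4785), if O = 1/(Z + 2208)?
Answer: 7038736/1471 ≈ 4785.0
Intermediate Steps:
O = 1/1471 (O = 1/(-737 + 2208) = 1/1471 ≈ 0.00067981)
O - 1*(-4785) = 1/1471 - 1*(-4785) = 1/1471 + 4785 = 7038736/1471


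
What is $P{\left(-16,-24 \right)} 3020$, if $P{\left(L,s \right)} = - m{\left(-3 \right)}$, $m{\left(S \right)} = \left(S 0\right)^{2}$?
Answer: $0$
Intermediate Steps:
$m{\left(S \right)} = 0$ ($m{\left(S \right)} = 0^{2} = 0$)
$P{\left(L,s \right)} = 0$ ($P{\left(L,s \right)} = \left(-1\right) 0 = 0$)
$P{\left(-16,-24 \right)} 3020 = 0 \cdot 3020 = 0$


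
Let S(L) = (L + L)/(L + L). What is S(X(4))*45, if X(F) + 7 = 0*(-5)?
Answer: 45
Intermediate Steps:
X(F) = -7 (X(F) = -7 + 0*(-5) = -7 + 0 = -7)
S(L) = 1 (S(L) = (2*L)/((2*L)) = (2*L)*(1/(2*L)) = 1)
S(X(4))*45 = 1*45 = 45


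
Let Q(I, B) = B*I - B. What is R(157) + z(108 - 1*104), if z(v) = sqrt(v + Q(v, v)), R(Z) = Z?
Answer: 161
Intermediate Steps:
Q(I, B) = -B + B*I
z(v) = sqrt(v + v*(-1 + v))
R(157) + z(108 - 1*104) = 157 + sqrt((108 - 1*104)**2) = 157 + sqrt((108 - 104)**2) = 157 + sqrt(4**2) = 157 + sqrt(16) = 157 + 4 = 161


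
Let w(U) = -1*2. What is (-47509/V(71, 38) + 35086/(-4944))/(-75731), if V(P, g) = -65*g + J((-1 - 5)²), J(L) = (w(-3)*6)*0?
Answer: -37055519/231200684520 ≈ -0.00016027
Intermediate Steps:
w(U) = -2
J(L) = 0 (J(L) = -2*6*0 = -12*0 = 0)
V(P, g) = -65*g (V(P, g) = -65*g + 0 = -65*g)
(-47509/V(71, 38) + 35086/(-4944))/(-75731) = (-47509/((-65*38)) + 35086/(-4944))/(-75731) = (-47509/(-2470) + 35086*(-1/4944))*(-1/75731) = (-47509*(-1/2470) - 17543/2472)*(-1/75731) = (47509/2470 - 17543/2472)*(-1/75731) = (37055519/3052920)*(-1/75731) = -37055519/231200684520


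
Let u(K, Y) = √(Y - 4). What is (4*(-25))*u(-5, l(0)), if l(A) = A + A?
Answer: -200*I ≈ -200.0*I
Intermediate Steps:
l(A) = 2*A
u(K, Y) = √(-4 + Y)
(4*(-25))*u(-5, l(0)) = (4*(-25))*√(-4 + 2*0) = -100*√(-4 + 0) = -200*I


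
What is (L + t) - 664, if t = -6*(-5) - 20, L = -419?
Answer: -1073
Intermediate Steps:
t = 10 (t = 30 - 20 = 10)
(L + t) - 664 = (-419 + 10) - 664 = -409 - 664 = -1073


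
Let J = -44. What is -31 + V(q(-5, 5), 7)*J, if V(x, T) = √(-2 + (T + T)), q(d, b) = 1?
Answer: -31 - 88*√3 ≈ -183.42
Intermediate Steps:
V(x, T) = √(-2 + 2*T)
-31 + V(q(-5, 5), 7)*J = -31 + √(-2 + 2*7)*(-44) = -31 + √(-2 + 14)*(-44) = -31 + √12*(-44) = -31 + (2*√3)*(-44) = -31 - 88*√3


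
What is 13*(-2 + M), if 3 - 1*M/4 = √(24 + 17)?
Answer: 130 - 52*√41 ≈ -202.96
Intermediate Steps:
M = 12 - 4*√41 (M = 12 - 4*√(24 + 17) = 12 - 4*√41 ≈ -13.613)
13*(-2 + M) = 13*(-2 + (12 - 4*√41)) = 13*(10 - 4*√41) = 130 - 52*√41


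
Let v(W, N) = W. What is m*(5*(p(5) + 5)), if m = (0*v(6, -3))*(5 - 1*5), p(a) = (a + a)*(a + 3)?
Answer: 0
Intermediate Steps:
p(a) = 2*a*(3 + a) (p(a) = (2*a)*(3 + a) = 2*a*(3 + a))
m = 0 (m = (0*6)*(5 - 1*5) = 0*(5 - 5) = 0*0 = 0)
m*(5*(p(5) + 5)) = 0*(5*(2*5*(3 + 5) + 5)) = 0*(5*(2*5*8 + 5)) = 0*(5*(80 + 5)) = 0*(5*85) = 0*425 = 0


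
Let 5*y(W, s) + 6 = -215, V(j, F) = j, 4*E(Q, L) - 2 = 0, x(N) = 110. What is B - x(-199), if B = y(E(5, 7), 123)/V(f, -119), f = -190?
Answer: -104279/950 ≈ -109.77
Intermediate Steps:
E(Q, L) = ½ (E(Q, L) = ½ + (¼)*0 = ½ + 0 = ½)
y(W, s) = -221/5 (y(W, s) = -6/5 + (⅕)*(-215) = -6/5 - 43 = -221/5)
B = 221/950 (B = -221/5/(-190) = -221/5*(-1/190) = 221/950 ≈ 0.23263)
B - x(-199) = 221/950 - 1*110 = 221/950 - 110 = -104279/950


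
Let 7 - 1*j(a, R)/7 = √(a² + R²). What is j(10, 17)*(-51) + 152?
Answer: -2347 + 357*√389 ≈ 4694.1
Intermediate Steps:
j(a, R) = 49 - 7*√(R² + a²) (j(a, R) = 49 - 7*√(a² + R²) = 49 - 7*√(R² + a²))
j(10, 17)*(-51) + 152 = (49 - 7*√(17² + 10²))*(-51) + 152 = (49 - 7*√(289 + 100))*(-51) + 152 = (49 - 7*√389)*(-51) + 152 = (-2499 + 357*√389) + 152 = -2347 + 357*√389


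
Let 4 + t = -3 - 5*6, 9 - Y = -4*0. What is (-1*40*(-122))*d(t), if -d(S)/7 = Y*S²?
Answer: -420885360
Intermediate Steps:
Y = 9 (Y = 9 - (-4)*0 = 9 - 1*0 = 9 + 0 = 9)
t = -37 (t = -4 + (-3 - 5*6) = -4 + (-3 - 30) = -4 - 33 = -37)
d(S) = -63*S²
(-1*40*(-122))*d(t) = (-1*40*(-122))*(-63*(-37)²) = (-40*(-122))*(-63*1369) = 4880*(-86247) = -420885360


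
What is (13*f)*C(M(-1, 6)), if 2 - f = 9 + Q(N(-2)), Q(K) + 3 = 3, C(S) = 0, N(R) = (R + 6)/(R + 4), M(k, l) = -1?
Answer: 0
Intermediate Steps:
N(R) = (6 + R)/(4 + R)
Q(K) = 0 (Q(K) = -3 + 3 = 0)
f = -7 (f = 2 - (9 + 0) = 2 - 1*9 = 2 - 9 = -7)
(13*f)*C(M(-1, 6)) = (13*(-7))*0 = -91*0 = 0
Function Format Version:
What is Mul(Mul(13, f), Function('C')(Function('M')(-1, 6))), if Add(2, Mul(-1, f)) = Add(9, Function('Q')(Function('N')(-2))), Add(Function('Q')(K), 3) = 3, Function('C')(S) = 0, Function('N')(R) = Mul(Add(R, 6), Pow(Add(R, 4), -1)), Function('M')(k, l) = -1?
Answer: 0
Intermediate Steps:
Function('N')(R) = Mul(Pow(Add(4, R), -1), Add(6, R)) (Function('N')(R) = Mul(Add(6, R), Pow(Add(4, R), -1)) = Mul(Pow(Add(4, R), -1), Add(6, R)))
Function('Q')(K) = 0 (Function('Q')(K) = Add(-3, 3) = 0)
f = -7 (f = Add(2, Mul(-1, Add(9, 0))) = Add(2, Mul(-1, 9)) = Add(2, -9) = -7)
Mul(Mul(13, f), Function('C')(Function('M')(-1, 6))) = Mul(Mul(13, -7), 0) = Mul(-91, 0) = 0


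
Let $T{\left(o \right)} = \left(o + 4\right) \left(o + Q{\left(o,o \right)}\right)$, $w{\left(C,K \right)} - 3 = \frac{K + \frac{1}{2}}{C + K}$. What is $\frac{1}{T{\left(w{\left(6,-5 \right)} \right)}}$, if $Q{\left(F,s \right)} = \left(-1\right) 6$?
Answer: $- \frac{4}{75} \approx -0.053333$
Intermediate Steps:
$Q{\left(F,s \right)} = -6$
$w{\left(C,K \right)} = 3 + \frac{\frac{1}{2} + K}{C + K}$ ($w{\left(C,K \right)} = 3 + \frac{K + \frac{1}{2}}{C + K} = 3 + \frac{\frac{1}{2} + K}{C + K}$)
$T{\left(o \right)} = \left(-6 + o\right) \left(4 + o\right)$ ($T{\left(o \right)} = \left(o + 4\right) \left(o - 6\right) = \left(4 + o\right) \left(-6 + o\right) = \left(-6 + o\right) \left(4 + o\right)$)
$\frac{1}{T{\left(w{\left(6,-5 \right)} \right)}} = \frac{1}{-24 + \left(\frac{\frac{1}{2} + 3 \cdot 6 + 4 \left(-5\right)}{6 - 5}\right)^{2} - 2 \frac{\frac{1}{2} + 3 \cdot 6 + 4 \left(-5\right)}{6 - 5}} = \frac{1}{-24 + \left(\frac{\frac{1}{2} + 18 - 20}{1}\right)^{2} - 2 \frac{\frac{1}{2} + 18 - 20}{1}} = \frac{1}{-24 + \left(1 \left(- \frac{3}{2}\right)\right)^{2} - 2 \cdot 1 \left(- \frac{3}{2}\right)} = \frac{1}{-24 + \left(- \frac{3}{2}\right)^{2} - -3} = \frac{1}{-24 + \frac{9}{4} + 3} = \frac{1}{- \frac{75}{4}} = - \frac{4}{75}$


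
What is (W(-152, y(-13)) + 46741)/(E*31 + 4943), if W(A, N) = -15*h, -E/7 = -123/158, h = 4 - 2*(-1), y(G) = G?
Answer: 7370858/807685 ≈ 9.1259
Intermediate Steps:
h = 6 (h = 4 + 2 = 6)
E = 861/158 (E = -(-861)/158 = -7*(-123/158) = 861/158 ≈ 5.4494)
W(A, N) = -90 (W(A, N) = -15*6 = -90)
(W(-152, y(-13)) + 46741)/(E*31 + 4943) = (-90 + 46741)/((861/158)*31 + 4943) = 46651/(26691/158 + 4943) = 46651/(807685/158) = 46651*(158/807685) = 7370858/807685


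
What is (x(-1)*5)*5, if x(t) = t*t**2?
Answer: -25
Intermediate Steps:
x(t) = t**3
(x(-1)*5)*5 = ((-1)**3*5)*5 = -1*5*5 = -5*5 = -25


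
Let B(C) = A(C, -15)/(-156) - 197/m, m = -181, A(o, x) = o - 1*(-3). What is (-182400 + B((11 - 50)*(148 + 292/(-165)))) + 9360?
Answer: -268669225621/1552980 ≈ -1.7300e+5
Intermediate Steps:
A(o, x) = 3 + o (A(o, x) = o + 3 = 3 + o)
B(C) = 10063/9412 - C/156 (B(C) = (3 + C)/(-156) - 197/(-181) = (3 + C)*(-1/156) - 197*(-1/181) = (-1/52 - C/156) + 197/181 = 10063/9412 - C/156)
(-182400 + B((11 - 50)*(148 + 292/(-165)))) + 9360 = (-182400 + (10063/9412 - (11 - 50)*(148 + 292/(-165))/156)) + 9360 = (-182400 + (10063/9412 - (-1)*(148 + 292*(-1/165))/4)) + 9360 = (-182400 + (10063/9412 - (-1)*(148 - 292/165)/4)) + 9360 = (-182400 + (10063/9412 - (-1)*24128/(4*165))) + 9360 = (-182400 + (10063/9412 - 1/156*(-313664/55))) + 9360 = (-182400 + (10063/9412 + 6032/165)) + 9360 = (-182400 + 58433579/1552980) + 9360 = -283205118421/1552980 + 9360 = -268669225621/1552980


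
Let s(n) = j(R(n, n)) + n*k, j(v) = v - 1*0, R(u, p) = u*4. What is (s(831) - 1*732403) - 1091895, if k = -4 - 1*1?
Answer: -1825129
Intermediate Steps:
R(u, p) = 4*u
k = -5 (k = -4 - 1 = -5)
j(v) = v (j(v) = v + 0 = v)
s(n) = -n (s(n) = 4*n + n*(-5) = 4*n - 5*n = -n)
(s(831) - 1*732403) - 1091895 = (-1*831 - 1*732403) - 1091895 = (-831 - 732403) - 1091895 = -733234 - 1091895 = -1825129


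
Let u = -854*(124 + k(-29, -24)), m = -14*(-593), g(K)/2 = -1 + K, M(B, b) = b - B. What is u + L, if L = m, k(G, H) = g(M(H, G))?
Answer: -87346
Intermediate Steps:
g(K) = -2 + 2*K (g(K) = 2*(-1 + K) = -2 + 2*K)
k(G, H) = -2 - 2*H + 2*G (k(G, H) = -2 + 2*(G - H) = -2 + (-2*H + 2*G) = -2 - 2*H + 2*G)
m = 8302
u = -95648 (u = -854*(124 + (-2 - 2*(-24) + 2*(-29))) = -854*(124 + (-2 + 48 - 58)) = -854*(124 - 12) = -854*112 = -95648)
L = 8302
u + L = -95648 + 8302 = -87346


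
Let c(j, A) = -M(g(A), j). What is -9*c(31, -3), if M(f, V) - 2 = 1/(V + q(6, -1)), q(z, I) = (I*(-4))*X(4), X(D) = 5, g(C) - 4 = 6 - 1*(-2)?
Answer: 309/17 ≈ 18.176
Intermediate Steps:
g(C) = 12 (g(C) = 4 + (6 - 1*(-2)) = 4 + (6 + 2) = 4 + 8 = 12)
q(z, I) = -20*I (q(z, I) = (I*(-4))*5 = -4*I*5 = -20*I)
M(f, V) = 2 + 1/(20 + V) (M(f, V) = 2 + 1/(V - 20*(-1)) = 2 + 1/(V + 20) = 2 + 1/(20 + V))
c(j, A) = -(41 + 2*j)/(20 + j)
-9*c(31, -3) = -9*(-41 - 2*31)/(20 + 31) = -9*(-41 - 62)/51 = -3*(-103)/17 = -9*(-103/51) = 309/17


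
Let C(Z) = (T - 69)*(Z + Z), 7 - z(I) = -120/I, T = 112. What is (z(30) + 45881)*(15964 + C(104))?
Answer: 1143077936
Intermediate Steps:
z(I) = 7 + 120/I (z(I) = 7 - (-120)/I = 7 + 120/I)
C(Z) = 86*Z (C(Z) = (112 - 69)*(Z + Z) = 43*(2*Z) = 86*Z)
(z(30) + 45881)*(15964 + C(104)) = ((7 + 120/30) + 45881)*(15964 + 86*104) = ((7 + 120*(1/30)) + 45881)*(15964 + 8944) = ((7 + 4) + 45881)*24908 = (11 + 45881)*24908 = 45892*24908 = 1143077936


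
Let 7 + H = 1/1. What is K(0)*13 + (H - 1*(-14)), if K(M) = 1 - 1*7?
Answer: -70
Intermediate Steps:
K(M) = -6 (K(M) = 1 - 7 = -6)
H = -6 (H = -7 + 1/1 = -7 + 1 = -6)
K(0)*13 + (H - 1*(-14)) = -6*13 + (-6 - 1*(-14)) = -78 + (-6 + 14) = -78 + 8 = -70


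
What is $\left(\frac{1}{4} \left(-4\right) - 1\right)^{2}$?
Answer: $4$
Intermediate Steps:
$\left(\frac{1}{4} \left(-4\right) - 1\right)^{2} = \left(\frac{1}{4} \left(-4\right) + \left(-1 + 0\right)\right)^{2} = \left(-1 - 1\right)^{2} = \left(-2\right)^{2} = 4$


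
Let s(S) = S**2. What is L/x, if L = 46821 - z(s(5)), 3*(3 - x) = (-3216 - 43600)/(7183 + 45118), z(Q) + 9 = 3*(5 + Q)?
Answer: 1466729244/103505 ≈ 14171.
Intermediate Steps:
z(Q) = 6 + 3*Q (z(Q) = -9 + 3*(5 + Q) = -9 + (15 + 3*Q) = 6 + 3*Q)
x = 517525/156903 (x = 3 - (-3216 - 43600)/(3*(7183 + 45118)) = 3 - (-46816)/(3*52301) = 3 - 1/3*(-46816/52301) = 3 + 46816/156903 = 517525/156903 ≈ 3.2984)
L = 46740 (L = 46821 - (6 + 3*5**2) = 46821 - (6 + 3*25) = 46821 - (6 + 75) = 46821 - 1*81 = 46821 - 81 = 46740)
L/x = 46740/(517525/156903) = 46740*(156903/517525) = 1466729244/103505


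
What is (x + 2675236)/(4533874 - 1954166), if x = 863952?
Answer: 884797/644927 ≈ 1.3719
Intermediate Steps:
(x + 2675236)/(4533874 - 1954166) = (863952 + 2675236)/(4533874 - 1954166) = 3539188/2579708 = 3539188*(1/2579708) = 884797/644927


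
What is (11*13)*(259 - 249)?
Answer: 1430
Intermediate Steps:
(11*13)*(259 - 249) = 143*10 = 1430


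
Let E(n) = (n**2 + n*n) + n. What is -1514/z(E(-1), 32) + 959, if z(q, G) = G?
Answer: 14587/16 ≈ 911.69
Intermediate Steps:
E(n) = n + 2*n**2 (E(n) = (n**2 + n**2) + n = 2*n**2 + n = n + 2*n**2)
-1514/z(E(-1), 32) + 959 = -1514/32 + 959 = -1514*1/32 + 959 = -757/16 + 959 = 14587/16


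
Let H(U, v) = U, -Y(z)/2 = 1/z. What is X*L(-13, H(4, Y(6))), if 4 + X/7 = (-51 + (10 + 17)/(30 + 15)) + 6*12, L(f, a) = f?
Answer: -8008/5 ≈ -1601.6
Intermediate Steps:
Y(z) = -2/z
X = 616/5 (X = -28 + 7*((-51 + (10 + 17)/(30 + 15)) + 6*12) = -28 + 7*((-51 + 27/45) + 72) = -28 + 7*((-51 + 27*(1/45)) + 72) = -28 + 7*((-51 + ⅗) + 72) = -28 + 7*(-252/5 + 72) = -28 + 7*(108/5) = -28 + 756/5 = 616/5 ≈ 123.20)
X*L(-13, H(4, Y(6))) = (616/5)*(-13) = -8008/5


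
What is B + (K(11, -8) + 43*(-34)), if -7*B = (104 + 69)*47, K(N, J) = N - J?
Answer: -18232/7 ≈ -2604.6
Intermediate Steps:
B = -8131/7 (B = -(104 + 69)*47/7 = -173*47/7 = -⅐*8131 = -8131/7 ≈ -1161.6)
B + (K(11, -8) + 43*(-34)) = -8131/7 + ((11 - 1*(-8)) + 43*(-34)) = -8131/7 + ((11 + 8) - 1462) = -8131/7 + (19 - 1462) = -8131/7 - 1443 = -18232/7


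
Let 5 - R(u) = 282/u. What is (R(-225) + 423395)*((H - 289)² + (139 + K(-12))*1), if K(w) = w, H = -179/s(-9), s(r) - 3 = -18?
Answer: 549392055090634/16875 ≈ 3.2557e+10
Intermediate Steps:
s(r) = -15 (s(r) = 3 - 18 = -15)
H = 179/15 (H = -179/(-15) = -179*(-1/15) = 179/15 ≈ 11.933)
R(u) = 5 - 282/u
(R(-225) + 423395)*((H - 289)² + (139 + K(-12))*1) = ((5 - 282/(-225)) + 423395)*((179/15 - 289)² + (139 - 12)*1) = ((5 - 282*(-1/225)) + 423395)*((-4156/15)² + 127*1) = ((5 + 94/75) + 423395)*(17272336/225 + 127) = (469/75 + 423395)*(17300911/225) = (31755094/75)*(17300911/225) = 549392055090634/16875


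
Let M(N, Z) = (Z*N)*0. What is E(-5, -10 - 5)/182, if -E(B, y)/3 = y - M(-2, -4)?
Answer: 45/182 ≈ 0.24725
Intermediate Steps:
M(N, Z) = 0 (M(N, Z) = (N*Z)*0 = 0)
E(B, y) = -3*y (E(B, y) = -3*(y - 1*0) = -3*(y + 0) = -3*y)
E(-5, -10 - 5)/182 = -3*(-10 - 5)/182 = -3*(-15)*(1/182) = 45*(1/182) = 45/182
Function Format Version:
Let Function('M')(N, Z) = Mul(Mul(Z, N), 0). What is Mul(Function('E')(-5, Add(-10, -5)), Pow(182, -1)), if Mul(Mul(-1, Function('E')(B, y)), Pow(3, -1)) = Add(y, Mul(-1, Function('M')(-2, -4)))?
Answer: Rational(45, 182) ≈ 0.24725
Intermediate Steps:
Function('M')(N, Z) = 0 (Function('M')(N, Z) = Mul(Mul(N, Z), 0) = 0)
Function('E')(B, y) = Mul(-3, y) (Function('E')(B, y) = Mul(-3, Add(y, Mul(-1, 0))) = Mul(-3, Add(y, 0)) = Mul(-3, y))
Mul(Function('E')(-5, Add(-10, -5)), Pow(182, -1)) = Mul(Mul(-3, Add(-10, -5)), Pow(182, -1)) = Mul(Mul(-3, -15), Rational(1, 182)) = Mul(45, Rational(1, 182)) = Rational(45, 182)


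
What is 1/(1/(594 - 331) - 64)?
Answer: -263/16831 ≈ -0.015626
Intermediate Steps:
1/(1/(594 - 331) - 64) = 1/(1/263 - 64) = 1/(-16831/263) = -263/16831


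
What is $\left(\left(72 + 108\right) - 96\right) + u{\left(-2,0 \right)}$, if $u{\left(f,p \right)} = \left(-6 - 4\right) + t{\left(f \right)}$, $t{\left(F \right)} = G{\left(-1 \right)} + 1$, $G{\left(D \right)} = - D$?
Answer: $76$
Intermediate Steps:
$t{\left(F \right)} = 2$ ($t{\left(F \right)} = \left(-1\right) \left(-1\right) + 1 = 1 + 1 = 2$)
$u{\left(f,p \right)} = -8$ ($u{\left(f,p \right)} = \left(-6 - 4\right) + 2 = -10 + 2 = -8$)
$\left(\left(72 + 108\right) - 96\right) + u{\left(-2,0 \right)} = \left(\left(72 + 108\right) - 96\right) - 8 = \left(180 - 96\right) - 8 = 84 - 8 = 76$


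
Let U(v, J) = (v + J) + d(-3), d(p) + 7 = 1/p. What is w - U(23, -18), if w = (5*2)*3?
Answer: 97/3 ≈ 32.333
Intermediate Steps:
d(p) = -7 + 1/p
w = 30 (w = 10*3 = 30)
U(v, J) = -22/3 + J + v (U(v, J) = (v + J) + (-7 + 1/(-3)) = (J + v) + (-7 - 1/3) = (J + v) - 22/3 = -22/3 + J + v)
w - U(23, -18) = 30 - (-22/3 - 18 + 23) = 30 - 1*(-7/3) = 30 + 7/3 = 97/3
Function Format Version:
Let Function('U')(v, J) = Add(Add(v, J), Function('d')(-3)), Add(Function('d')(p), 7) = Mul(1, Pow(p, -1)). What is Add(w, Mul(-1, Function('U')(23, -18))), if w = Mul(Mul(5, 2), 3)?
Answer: Rational(97, 3) ≈ 32.333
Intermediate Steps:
Function('d')(p) = Add(-7, Pow(p, -1)) (Function('d')(p) = Add(-7, Mul(1, Pow(p, -1))) = Add(-7, Pow(p, -1)))
w = 30 (w = Mul(10, 3) = 30)
Function('U')(v, J) = Add(Rational(-22, 3), J, v) (Function('U')(v, J) = Add(Add(v, J), Add(-7, Pow(-3, -1))) = Add(Add(J, v), Add(-7, Rational(-1, 3))) = Add(Add(J, v), Rational(-22, 3)) = Add(Rational(-22, 3), J, v))
Add(w, Mul(-1, Function('U')(23, -18))) = Add(30, Mul(-1, Add(Rational(-22, 3), -18, 23))) = Add(30, Mul(-1, Rational(-7, 3))) = Add(30, Rational(7, 3)) = Rational(97, 3)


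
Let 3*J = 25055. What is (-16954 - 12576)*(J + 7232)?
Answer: -1380557030/3 ≈ -4.6019e+8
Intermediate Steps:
J = 25055/3 (J = (1/3)*25055 = 25055/3 ≈ 8351.7)
(-16954 - 12576)*(J + 7232) = (-16954 - 12576)*(25055/3 + 7232) = -29530*46751/3 = -1380557030/3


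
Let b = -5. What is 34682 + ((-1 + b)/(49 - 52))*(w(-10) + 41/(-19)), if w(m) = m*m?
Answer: 662676/19 ≈ 34878.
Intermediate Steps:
w(m) = m²
34682 + ((-1 + b)/(49 - 52))*(w(-10) + 41/(-19)) = 34682 + ((-1 - 5)/(49 - 52))*((-10)² + 41/(-19)) = 34682 + (-6/(-3))*(100 + 41*(-1/19)) = 34682 + (-6*(-⅓))*(100 - 41/19) = 34682 + 2*(1859/19) = 34682 + 3718/19 = 662676/19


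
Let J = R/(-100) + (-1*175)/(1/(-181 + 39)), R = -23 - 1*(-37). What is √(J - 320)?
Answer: 3*√272554/10 ≈ 156.62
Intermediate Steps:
R = 14 (R = -23 + 37 = 14)
J = 1242493/50 (J = 14/(-100) + (-1*175)/(1/(-181 + 39)) = 14*(-1/100) - 175/(1/(-142)) = -7/50 - 175/(-1/142) = -7/50 - 175*(-142) = -7/50 + 24850 = 1242493/50 ≈ 24850.)
√(J - 320) = √(1242493/50 - 320) = √(1226493/50) = 3*√272554/10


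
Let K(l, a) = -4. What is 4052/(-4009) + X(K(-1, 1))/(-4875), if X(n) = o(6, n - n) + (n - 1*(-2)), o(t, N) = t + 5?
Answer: -6596527/6514625 ≈ -1.0126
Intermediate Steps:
o(t, N) = 5 + t
X(n) = 13 + n (X(n) = (5 + 6) + (n - 1*(-2)) = 11 + (n + 2) = 11 + (2 + n) = 13 + n)
4052/(-4009) + X(K(-1, 1))/(-4875) = 4052/(-4009) + (13 - 4)/(-4875) = 4052*(-1/4009) + 9*(-1/4875) = -4052/4009 - 3/1625 = -6596527/6514625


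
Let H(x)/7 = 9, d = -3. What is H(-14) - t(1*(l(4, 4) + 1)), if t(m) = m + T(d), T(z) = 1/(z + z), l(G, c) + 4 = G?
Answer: 373/6 ≈ 62.167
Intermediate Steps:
l(G, c) = -4 + G
T(z) = 1/(2*z)
H(x) = 63 (H(x) = 7*9 = 63)
t(m) = -⅙ + m (t(m) = m + (½)/(-3) = m + (½)*(-⅓) = m - ⅙ = -⅙ + m)
H(-14) - t(1*(l(4, 4) + 1)) = 63 - (-⅙ + 1*((-4 + 4) + 1)) = 63 - (-⅙ + 1*(0 + 1)) = 63 - (-⅙ + 1*1) = 63 - (-⅙ + 1) = 63 - 1*⅚ = 63 - ⅚ = 373/6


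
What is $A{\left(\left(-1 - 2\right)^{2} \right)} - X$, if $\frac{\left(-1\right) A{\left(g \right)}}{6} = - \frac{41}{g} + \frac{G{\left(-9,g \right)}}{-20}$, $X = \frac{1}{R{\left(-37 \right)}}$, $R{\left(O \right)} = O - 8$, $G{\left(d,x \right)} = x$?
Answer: $\frac{541}{18} \approx 30.056$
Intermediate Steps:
$R{\left(O \right)} = -8 + O$ ($R{\left(O \right)} = O + \left(-11 + 3\right) = O - 8 = -8 + O$)
$X = - \frac{1}{45}$ ($X = \frac{1}{-8 - 37} = \frac{1}{-45} = - \frac{1}{45} \approx -0.022222$)
$A{\left(g \right)} = \frac{246}{g} + \frac{3 g}{10}$ ($A{\left(g \right)} = - 6 \left(- \frac{41}{g} + \frac{g}{-20}\right) = - 6 \left(- \frac{41}{g} + g \left(- \frac{1}{20}\right)\right) = - 6 \left(- \frac{41}{g} - \frac{g}{20}\right) = \frac{246}{g} + \frac{3 g}{10}$)
$A{\left(\left(-1 - 2\right)^{2} \right)} - X = \left(\frac{246}{\left(-1 - 2\right)^{2}} + \frac{3 \left(-1 - 2\right)^{2}}{10}\right) - - \frac{1}{45} = \left(\frac{246}{\left(-3\right)^{2}} + \frac{3 \left(-3\right)^{2}}{10}\right) + \frac{1}{45} = \left(\frac{246}{9} + \frac{3}{10} \cdot 9\right) + \frac{1}{45} = \left(246 \cdot \frac{1}{9} + \frac{27}{10}\right) + \frac{1}{45} = \left(\frac{82}{3} + \frac{27}{10}\right) + \frac{1}{45} = \frac{901}{30} + \frac{1}{45} = \frac{541}{18}$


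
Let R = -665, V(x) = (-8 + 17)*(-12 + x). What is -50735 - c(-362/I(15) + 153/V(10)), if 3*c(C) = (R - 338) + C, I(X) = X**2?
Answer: -68036351/1350 ≈ -50397.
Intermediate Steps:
V(x) = -108 + 9*x (V(x) = 9*(-12 + x) = -108 + 9*x)
c(C) = -1003/3 + C/3 (c(C) = ((-665 - 338) + C)/3 = (-1003 + C)/3 = -1003/3 + C/3)
-50735 - c(-362/I(15) + 153/V(10)) = -50735 - (-1003/3 + (-362/(15**2) + 153/(-108 + 9*10))/3) = -50735 - (-1003/3 + (-362/225 + 153/(-108 + 90))/3) = -50735 - (-1003/3 + (-362*1/225 + 153/(-18))/3) = -50735 - (-1003/3 + (-362/225 + 153*(-1/18))/3) = -50735 - (-1003/3 + (-362/225 - 17/2)/3) = -50735 - (-1003/3 + (1/3)*(-4549/450)) = -50735 - (-1003/3 - 4549/1350) = -50735 - 1*(-455899/1350) = -50735 + 455899/1350 = -68036351/1350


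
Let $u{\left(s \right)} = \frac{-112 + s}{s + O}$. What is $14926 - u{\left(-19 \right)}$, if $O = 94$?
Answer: $\frac{1119581}{75} \approx 14928.0$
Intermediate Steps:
$u{\left(s \right)} = \frac{-112 + s}{94 + s}$ ($u{\left(s \right)} = \frac{-112 + s}{s + 94} = \frac{-112 + s}{94 + s}$)
$14926 - u{\left(-19 \right)} = 14926 - \frac{-112 - 19}{94 - 19} = 14926 - \frac{1}{75} \left(-131\right) = 14926 - - \frac{131}{75} = 14926 + \frac{131}{75} = \frac{1119581}{75}$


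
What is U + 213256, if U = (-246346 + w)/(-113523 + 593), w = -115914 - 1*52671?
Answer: 24083415011/112930 ≈ 2.1326e+5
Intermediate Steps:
w = -168585 (w = -115914 - 52671 = -168585)
U = 414931/112930 (U = (-246346 - 168585)/(-113523 + 593) = -414931/(-112930) = -414931*(-1/112930) = 414931/112930 ≈ 3.6742)
U + 213256 = 414931/112930 + 213256 = 24083415011/112930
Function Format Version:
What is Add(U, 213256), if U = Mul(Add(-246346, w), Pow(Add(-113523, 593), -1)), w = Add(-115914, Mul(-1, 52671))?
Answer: Rational(24083415011, 112930) ≈ 2.1326e+5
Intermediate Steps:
w = -168585 (w = Add(-115914, -52671) = -168585)
U = Rational(414931, 112930) (U = Mul(Add(-246346, -168585), Pow(Add(-113523, 593), -1)) = Mul(-414931, Pow(-112930, -1)) = Mul(-414931, Rational(-1, 112930)) = Rational(414931, 112930) ≈ 3.6742)
Add(U, 213256) = Add(Rational(414931, 112930), 213256) = Rational(24083415011, 112930)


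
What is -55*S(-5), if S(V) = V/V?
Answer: -55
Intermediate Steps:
S(V) = 1
-55*S(-5) = -55*1 = -55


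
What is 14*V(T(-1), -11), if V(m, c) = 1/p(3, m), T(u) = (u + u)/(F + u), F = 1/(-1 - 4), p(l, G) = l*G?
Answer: 14/5 ≈ 2.8000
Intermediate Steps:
p(l, G) = G*l
F = -⅕ (F = 1/(-5) = -⅕ ≈ -0.20000)
T(u) = 2*u/(-⅕ + u) (T(u) = (u + u)/(-⅕ + u) = (2*u)/(-⅕ + u) = 2*u/(-⅕ + u))
V(m, c) = 1/(3*m) (V(m, c) = 1/(m*3) = 1/(3*m))
14*V(T(-1), -11) = 14*(1/(3*((10*(-1)/(-1 + 5*(-1)))))) = 14*(1/(3*((10*(-1)/(-1 - 5))))) = 14*(1/(3*((10*(-1)/(-6))))) = 14*(1/(3*((10*(-1)*(-⅙))))) = 14*(1/(3*(5/3))) = 14*((⅓)*(⅗)) = 14*(⅕) = 14/5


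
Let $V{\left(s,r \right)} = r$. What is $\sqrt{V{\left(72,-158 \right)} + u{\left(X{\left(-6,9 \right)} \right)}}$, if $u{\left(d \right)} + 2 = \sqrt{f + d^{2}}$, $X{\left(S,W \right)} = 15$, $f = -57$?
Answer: $\sqrt{-160 + 2 \sqrt{42}} \approx 12.126 i$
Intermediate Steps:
$u{\left(d \right)} = -2 + \sqrt{-57 + d^{2}}$
$\sqrt{V{\left(72,-158 \right)} + u{\left(X{\left(-6,9 \right)} \right)}} = \sqrt{-158 - \left(2 - \sqrt{-57 + 15^{2}}\right)} = \sqrt{-158 - \left(2 - \sqrt{-57 + 225}\right)} = \sqrt{-158 - \left(2 - \sqrt{168}\right)} = \sqrt{-158 - \left(2 - 2 \sqrt{42}\right)} = \sqrt{-160 + 2 \sqrt{42}}$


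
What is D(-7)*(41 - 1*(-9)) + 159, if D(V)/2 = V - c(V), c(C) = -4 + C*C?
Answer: -5041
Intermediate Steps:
c(C) = -4 + C²
D(V) = 8 - 2*V² + 2*V (D(V) = 2*(V - (-4 + V²)) = 2*(V + (4 - V²)) = 2*(4 + V - V²) = 8 - 2*V² + 2*V)
D(-7)*(41 - 1*(-9)) + 159 = (8 - 2*(-7)² + 2*(-7))*(41 - 1*(-9)) + 159 = (8 - 2*49 - 14)*(41 + 9) + 159 = (8 - 98 - 14)*50 + 159 = -104*50 + 159 = -5200 + 159 = -5041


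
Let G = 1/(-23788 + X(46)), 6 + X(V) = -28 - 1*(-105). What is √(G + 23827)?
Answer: √13402594288886/23717 ≈ 154.36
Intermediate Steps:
X(V) = 71 (X(V) = -6 + (-28 - 1*(-105)) = -6 + (-28 + 105) = -6 + 77 = 71)
G = -1/23717 (G = 1/(-23788 + 71) = 1/(-23717) = -1/23717 ≈ -4.2164e-5)
√(G + 23827) = √(-1/23717 + 23827) = √(565104958/23717) = √13402594288886/23717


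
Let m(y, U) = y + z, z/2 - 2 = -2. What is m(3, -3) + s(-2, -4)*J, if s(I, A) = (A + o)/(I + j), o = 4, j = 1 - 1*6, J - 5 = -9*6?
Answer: 3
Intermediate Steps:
J = -49 (J = 5 - 9*6 = 5 - 54 = -49)
z = 0 (z = 4 + 2*(-2) = 4 - 4 = 0)
m(y, U) = y (m(y, U) = y + 0 = y)
j = -5 (j = 1 - 6 = -5)
s(I, A) = (4 + A)/(-5 + I) (s(I, A) = (A + 4)/(I - 5) = (4 + A)/(-5 + I))
m(3, -3) + s(-2, -4)*J = 3 + ((4 - 4)/(-5 - 2))*(-49) = 3 + (0/(-7))*(-49) = 3 - ⅐*0*(-49) = 3 + 0*(-49) = 3 + 0 = 3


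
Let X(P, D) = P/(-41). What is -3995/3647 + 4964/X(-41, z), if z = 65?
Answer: 18099713/3647 ≈ 4962.9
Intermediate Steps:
X(P, D) = -P/41 (X(P, D) = P*(-1/41) = -P/41)
-3995/3647 + 4964/X(-41, z) = -3995/3647 + 4964/((-1/41*(-41))) = -3995*1/3647 + 4964/1 = -3995/3647 + 4964*1 = -3995/3647 + 4964 = 18099713/3647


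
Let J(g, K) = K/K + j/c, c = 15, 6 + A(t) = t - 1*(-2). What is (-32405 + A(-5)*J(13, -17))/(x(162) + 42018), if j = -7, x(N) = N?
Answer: -162049/210900 ≈ -0.76837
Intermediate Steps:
A(t) = -4 + t (A(t) = -6 + (t - 1*(-2)) = -6 + (t + 2) = -6 + (2 + t) = -4 + t)
J(g, K) = 8/15 (J(g, K) = K/K - 7/15 = 1 - 7*1/15 = 1 - 7/15 = 8/15)
(-32405 + A(-5)*J(13, -17))/(x(162) + 42018) = (-32405 + (-4 - 5)*(8/15))/(162 + 42018) = (-32405 - 9*8/15)/42180 = (-32405 - 24/5)*(1/42180) = -162049/5*1/42180 = -162049/210900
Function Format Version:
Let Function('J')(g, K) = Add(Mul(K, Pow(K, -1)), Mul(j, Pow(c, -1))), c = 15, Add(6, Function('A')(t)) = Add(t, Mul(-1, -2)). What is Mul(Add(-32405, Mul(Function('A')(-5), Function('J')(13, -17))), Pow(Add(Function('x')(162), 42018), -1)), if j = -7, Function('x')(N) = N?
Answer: Rational(-162049, 210900) ≈ -0.76837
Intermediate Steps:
Function('A')(t) = Add(-4, t) (Function('A')(t) = Add(-6, Add(t, Mul(-1, -2))) = Add(-6, Add(t, 2)) = Add(-6, Add(2, t)) = Add(-4, t))
Function('J')(g, K) = Rational(8, 15) (Function('J')(g, K) = Add(Mul(K, Pow(K, -1)), Mul(-7, Pow(15, -1))) = Add(1, Mul(-7, Rational(1, 15))) = Add(1, Rational(-7, 15)) = Rational(8, 15))
Mul(Add(-32405, Mul(Function('A')(-5), Function('J')(13, -17))), Pow(Add(Function('x')(162), 42018), -1)) = Mul(Add(-32405, Mul(Add(-4, -5), Rational(8, 15))), Pow(Add(162, 42018), -1)) = Mul(Add(-32405, Mul(-9, Rational(8, 15))), Pow(42180, -1)) = Mul(Add(-32405, Rational(-24, 5)), Rational(1, 42180)) = Mul(Rational(-162049, 5), Rational(1, 42180)) = Rational(-162049, 210900)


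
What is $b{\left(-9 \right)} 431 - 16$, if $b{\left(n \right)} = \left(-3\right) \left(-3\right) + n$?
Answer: $-16$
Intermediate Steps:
$b{\left(n \right)} = 9 + n$
$b{\left(-9 \right)} 431 - 16 = \left(9 - 9\right) 431 - 16 = 0 \cdot 431 - 16 = 0 - 16 = -16$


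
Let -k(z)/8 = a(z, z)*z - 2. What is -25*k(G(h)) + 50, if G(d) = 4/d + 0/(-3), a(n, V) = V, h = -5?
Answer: -222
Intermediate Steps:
G(d) = 4/d (G(d) = 4/d + 0*(-⅓) = 4/d + 0 = 4/d)
k(z) = 16 - 8*z² (k(z) = -8*(z*z - 2) = -8*(z² - 2) = -8*(-2 + z²) = 16 - 8*z²)
-25*k(G(h)) + 50 = -25*(16 - 8*(4/(-5))²) + 50 = -25*(16 - 8*(4*(-⅕))²) + 50 = -25*(16 - 8*(-⅘)²) + 50 = -25*(16 - 8*16/25) + 50 = -25*(16 - 128/25) + 50 = -25*272/25 + 50 = -272 + 50 = -222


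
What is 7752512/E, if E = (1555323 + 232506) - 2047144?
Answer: -7752512/259315 ≈ -29.896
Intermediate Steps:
E = -259315 (E = 1787829 - 2047144 = -259315)
7752512/E = 7752512/(-259315) = 7752512*(-1/259315) = -7752512/259315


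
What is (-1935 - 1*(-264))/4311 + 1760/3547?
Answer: 553441/5097039 ≈ 0.10858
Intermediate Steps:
(-1935 - 1*(-264))/4311 + 1760/3547 = (-1935 + 264)*(1/4311) + 1760*(1/3547) = -1671*1/4311 + 1760/3547 = -557/1437 + 1760/3547 = 553441/5097039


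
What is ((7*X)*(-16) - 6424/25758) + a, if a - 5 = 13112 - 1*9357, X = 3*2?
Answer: 39767140/12879 ≈ 3087.8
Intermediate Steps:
X = 6
a = 3760 (a = 5 + (13112 - 1*9357) = 5 + (13112 - 9357) = 5 + 3755 = 3760)
((7*X)*(-16) - 6424/25758) + a = ((7*6)*(-16) - 6424/25758) + 3760 = (42*(-16) - 6424*1/25758) + 3760 = (-672 - 3212/12879) + 3760 = -8657900/12879 + 3760 = 39767140/12879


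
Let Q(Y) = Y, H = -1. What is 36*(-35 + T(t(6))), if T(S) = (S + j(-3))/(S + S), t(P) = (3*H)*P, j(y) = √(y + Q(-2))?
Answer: -1242 - I*√5 ≈ -1242.0 - 2.2361*I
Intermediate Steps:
j(y) = √(-2 + y) (j(y) = √(y - 2) = √(-2 + y))
t(P) = -3*P (t(P) = (3*(-1))*P = -3*P)
T(S) = (S + I*√5)/(2*S) (T(S) = (S + √(-2 - 3))/(S + S) = (S + √(-5))/((2*S)) = (S + I*√5)*(1/(2*S)) = (S + I*√5)/(2*S))
36*(-35 + T(t(6))) = 36*(-35 + (-3*6 + I*√5)/(2*((-3*6)))) = 36*(-35 + (½)*(-18 + I*√5)/(-18)) = 36*(-35 + (½)*(-1/18)*(-18 + I*√5)) = 36*(-35 + (½ - I*√5/36)) = 36*(-69/2 - I*√5/36) = -1242 - I*√5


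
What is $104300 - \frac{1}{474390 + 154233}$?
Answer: $\frac{65565378899}{628623} \approx 1.043 \cdot 10^{5}$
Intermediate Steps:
$104300 - \frac{1}{474390 + 154233} = 104300 - \frac{1}{628623} = \frac{65565378899}{628623}$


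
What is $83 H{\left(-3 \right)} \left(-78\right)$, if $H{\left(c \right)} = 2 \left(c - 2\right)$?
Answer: $64740$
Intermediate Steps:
$H{\left(c \right)} = -4 + 2 c$ ($H{\left(c \right)} = 2 \left(-2 + c\right) = -4 + 2 c$)
$83 H{\left(-3 \right)} \left(-78\right) = 83 \left(-4 + 2 \left(-3\right)\right) \left(-78\right) = 83 \left(-4 - 6\right) \left(-78\right) = 83 \left(-10\right) \left(-78\right) = \left(-830\right) \left(-78\right) = 64740$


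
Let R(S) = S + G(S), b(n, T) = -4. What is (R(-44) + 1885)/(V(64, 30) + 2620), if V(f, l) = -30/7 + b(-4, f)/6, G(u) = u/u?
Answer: 19341/27458 ≈ 0.70438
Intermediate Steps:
G(u) = 1
R(S) = 1 + S (R(S) = S + 1 = 1 + S)
V(f, l) = -104/21 (V(f, l) = -30/7 - 4/6 = -30*⅐ - 4*⅙ = -30/7 - ⅔ = -104/21)
(R(-44) + 1885)/(V(64, 30) + 2620) = ((1 - 44) + 1885)/(-104/21 + 2620) = (-43 + 1885)/(54916/21) = 1842*(21/54916) = 19341/27458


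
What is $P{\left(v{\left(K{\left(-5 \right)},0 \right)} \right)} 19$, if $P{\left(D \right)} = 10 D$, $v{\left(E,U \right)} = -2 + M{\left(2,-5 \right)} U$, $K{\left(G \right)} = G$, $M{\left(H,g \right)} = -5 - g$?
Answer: $-380$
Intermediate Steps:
$v{\left(E,U \right)} = -2$ ($v{\left(E,U \right)} = -2 + \left(-5 - -5\right) U = -2 + \left(-5 + 5\right) U = -2 + 0 U = -2 + 0 = -2$)
$P{\left(v{\left(K{\left(-5 \right)},0 \right)} \right)} 19 = 10 \left(-2\right) 19 = \left(-20\right) 19 = -380$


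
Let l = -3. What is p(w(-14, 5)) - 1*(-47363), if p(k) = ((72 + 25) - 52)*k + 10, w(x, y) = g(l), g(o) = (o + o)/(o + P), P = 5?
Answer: 47238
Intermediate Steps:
g(o) = 2*o/(5 + o) (g(o) = (o + o)/(o + 5) = (2*o)/(5 + o) = 2*o/(5 + o))
w(x, y) = -3 (w(x, y) = 2*(-3)/(5 - 3) = 2*(-3)/2 = 2*(-3)*(1/2) = -3)
p(k) = 10 + 45*k (p(k) = (97 - 52)*k + 10 = 45*k + 10 = 10 + 45*k)
p(w(-14, 5)) - 1*(-47363) = (10 + 45*(-3)) - 1*(-47363) = (10 - 135) + 47363 = -125 + 47363 = 47238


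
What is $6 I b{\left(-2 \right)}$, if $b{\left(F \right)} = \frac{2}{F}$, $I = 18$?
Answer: $-108$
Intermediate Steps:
$6 I b{\left(-2 \right)} = 6 \cdot 18 \frac{2}{-2} = 108 \cdot 2 \left(- \frac{1}{2}\right) = 108 \left(-1\right) = -108$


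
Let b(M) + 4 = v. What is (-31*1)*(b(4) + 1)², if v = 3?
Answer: 0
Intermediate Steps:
b(M) = -1 (b(M) = -4 + 3 = -1)
(-31*1)*(b(4) + 1)² = (-31*1)*(-1 + 1)² = -31*0² = -31*0 = 0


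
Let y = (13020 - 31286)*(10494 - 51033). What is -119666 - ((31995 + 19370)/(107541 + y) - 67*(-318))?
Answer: -20880572892949/148118583 ≈ -1.4097e+5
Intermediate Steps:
y = 740485374 (y = -18266*(-40539) = 740485374)
-119666 - ((31995 + 19370)/(107541 + y) - 67*(-318)) = -119666 - ((31995 + 19370)/(107541 + 740485374) - 67*(-318)) = -119666 - (51365/740592915 - 1*(-21306)) = -119666 - (51365*(1/740592915) + 21306) = -119666 - (10273/148118583 + 21306) = -119666 - 1*3155814539671/148118583 = -119666 - 3155814539671/148118583 = -20880572892949/148118583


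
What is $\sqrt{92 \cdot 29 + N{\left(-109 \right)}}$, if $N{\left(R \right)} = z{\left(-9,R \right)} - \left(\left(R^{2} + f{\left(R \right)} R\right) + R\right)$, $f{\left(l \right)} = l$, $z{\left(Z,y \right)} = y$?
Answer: $i \sqrt{21094} \approx 145.24 i$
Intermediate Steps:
$N{\left(R \right)} = - 2 R^{2}$ ($N{\left(R \right)} = R - \left(\left(R^{2} + R R\right) + R\right) = R - \left(\left(R^{2} + R^{2}\right) + R\right) = R - \left(2 R^{2} + R\right) = R - \left(R + 2 R^{2}\right) = - 2 R^{2}$)
$\sqrt{92 \cdot 29 + N{\left(-109 \right)}} = \sqrt{92 \cdot 29 - 2 \left(-109\right)^{2}} = \sqrt{2668 - 23762} = \sqrt{-21094} = i \sqrt{21094}$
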